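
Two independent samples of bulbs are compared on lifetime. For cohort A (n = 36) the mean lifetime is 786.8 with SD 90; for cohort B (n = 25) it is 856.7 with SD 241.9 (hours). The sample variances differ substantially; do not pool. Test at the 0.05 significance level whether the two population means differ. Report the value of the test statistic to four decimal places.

Let group 1 = cohort A, group 2 = cohort B. H0: μ_1 = μ_2; H1: μ_1 ≠ μ_2 (Welch's two-sample t-test, two-sided).
t = (x̄_1 − x̄_2)/√(s_1²/n_1 + s_2²/n_2) = (786.8 − 856.7)/√(90²/36 + 241.9²/25) = -1.3800
Welch–Satterthwaite df ≈ 28.65
Two-sided p-value ≈ 0.1783
Since p ≈ 0.1783 > α = 0.05, fail to reject H0; the evidence is not statistically significant.

-1.3800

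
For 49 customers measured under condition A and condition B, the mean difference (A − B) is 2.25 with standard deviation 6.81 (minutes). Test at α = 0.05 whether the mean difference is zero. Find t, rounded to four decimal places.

2.3128

H0: μ_d = 0; H1: μ_d ≠ 0 (paired t-test on the differences, two-sided).
t = d̄/(s_d/√n) = 2.25/(6.81/√49) = 2.3128
df = n − 1 = 48
Two-sided p-value ≈ 0.025
Since p ≈ 0.025 < α = 0.05, reject H0; the evidence is statistically significant.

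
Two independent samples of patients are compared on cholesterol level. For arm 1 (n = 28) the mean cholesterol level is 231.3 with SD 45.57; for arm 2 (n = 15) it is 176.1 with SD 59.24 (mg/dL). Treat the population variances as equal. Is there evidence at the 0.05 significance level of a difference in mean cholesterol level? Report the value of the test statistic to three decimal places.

Let group 1 = arm 1, group 2 = arm 2. H0: μ_1 = μ_2; H1: μ_1 ≠ μ_2 (two-sample pooled-variance t-test, two-sided).
s_p² = [(28−1)·45.57² + (15−1)·59.24²]/(28+15−2) = 2565.86
t = (231.3 − 176.1)/√[2565.86·(1/28 + 1/15)] = 3.406
df = n₁ + n₂ − 2 = 41
Two-sided p-value ≈ 0.001
Since p ≈ 0.001 < α = 0.05, reject H0; the evidence is statistically significant.

3.406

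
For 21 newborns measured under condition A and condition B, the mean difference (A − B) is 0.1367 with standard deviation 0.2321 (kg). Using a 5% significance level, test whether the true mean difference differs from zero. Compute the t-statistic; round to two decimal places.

H0: μ_d = 0; H1: μ_d ≠ 0 (paired t-test on the differences, two-sided).
t = d̄/(s_d/√n) = 0.1367/(0.2321/√21) = 2.70
df = n − 1 = 20
Two-sided p-value ≈ 0.0138
Since p ≈ 0.0138 < α = 0.05, reject H0; the data support H1.

2.70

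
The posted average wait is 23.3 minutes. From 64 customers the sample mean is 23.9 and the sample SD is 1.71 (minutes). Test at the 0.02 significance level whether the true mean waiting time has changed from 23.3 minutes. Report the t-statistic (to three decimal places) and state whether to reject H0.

H0: μ = 23.3; H1: μ ≠ 23.3 (one-sample t-test, two-sided).
t = (x̄ − μ₀)/(s/√n) = (23.9 − 23.3)/(1.71/√64) = 2.807
df = n − 1 = 63
Two-sided p-value ≈ 0.007
Since p ≈ 0.007 < α = 0.02, reject H0; the evidence is statistically significant.

t = 2.807; reject H0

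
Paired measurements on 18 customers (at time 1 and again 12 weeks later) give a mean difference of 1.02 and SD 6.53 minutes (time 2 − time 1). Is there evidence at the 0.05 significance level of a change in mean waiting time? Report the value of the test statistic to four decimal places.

0.6627

H0: μ_d = 0; H1: μ_d ≠ 0 (paired t-test on the differences, two-sided).
t = d̄/(s_d/√n) = 1.02/(6.53/√18) = 0.6627
df = n − 1 = 17
Two-sided p-value ≈ 0.5164
Since p ≈ 0.5164 > α = 0.05, fail to reject H0; the evidence is not statistically significant.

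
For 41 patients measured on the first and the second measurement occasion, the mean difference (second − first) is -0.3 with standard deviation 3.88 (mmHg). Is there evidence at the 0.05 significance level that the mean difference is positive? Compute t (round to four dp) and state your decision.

H0: μ_d = 0; H1: μ_d > 0 (paired t-test on the differences, right-tailed).
t = d̄/(s_d/√n) = -0.3/(3.88/√41) = -0.4951
df = n − 1 = 40
p-value = P(T ≥ -0.4951) ≈ 0.688
Since p ≈ 0.688 > α = 0.05, fail to reject H0; the evidence is not statistically significant.

t = -0.4951; fail to reject H0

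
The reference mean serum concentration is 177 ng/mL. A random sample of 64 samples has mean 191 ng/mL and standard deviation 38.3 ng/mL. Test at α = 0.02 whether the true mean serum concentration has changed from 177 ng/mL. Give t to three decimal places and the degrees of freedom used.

H0: μ = 177; H1: μ ≠ 177 (one-sample t-test, two-sided).
t = (x̄ − μ₀)/(s/√n) = (191 − 177)/(38.3/√64) = 2.924
df = n − 1 = 63
Two-sided p-value ≈ 0.005
Since p ≈ 0.005 < α = 0.02, reject H0; the evidence is statistically significant.

t = 2.924, df = 63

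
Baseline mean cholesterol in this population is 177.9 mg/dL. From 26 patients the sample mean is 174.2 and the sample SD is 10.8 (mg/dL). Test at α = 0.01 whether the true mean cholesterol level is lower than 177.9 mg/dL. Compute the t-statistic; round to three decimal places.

H0: μ = 177.9; H1: μ < 177.9 (one-sample t-test, left-tailed).
t = (x̄ − μ₀)/(s/√n) = (174.2 − 177.9)/(10.8/√26) = -1.747
df = n − 1 = 25
p-value = P(T ≤ -1.747) ≈ 0.046
Since p ≈ 0.046 > α = 0.01, fail to reject H0; the data do not provide sufficient evidence against H0.

-1.747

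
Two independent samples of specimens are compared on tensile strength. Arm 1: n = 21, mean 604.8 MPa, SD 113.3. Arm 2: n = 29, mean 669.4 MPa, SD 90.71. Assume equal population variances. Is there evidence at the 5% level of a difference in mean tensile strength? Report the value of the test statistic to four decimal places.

Let group 1 = arm 1, group 2 = arm 2. H0: μ_1 = μ_2; H1: μ_1 ≠ μ_2 (two-sample pooled-variance t-test, two-sided).
s_p² = [(21−1)·113.3² + (29−1)·90.71²]/(21+29−2) = 10148.5
t = (604.8 − 669.4)/√[10148.5·(1/21 + 1/29)] = -2.2380
df = n₁ + n₂ − 2 = 48
Two-sided p-value ≈ 0.030
Since p ≈ 0.030 < α = 0.05, reject H0; the data support H1.

-2.2380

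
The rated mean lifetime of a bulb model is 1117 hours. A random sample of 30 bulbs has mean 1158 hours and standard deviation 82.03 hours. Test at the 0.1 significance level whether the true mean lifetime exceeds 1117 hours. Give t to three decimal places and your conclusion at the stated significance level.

t = 2.738; reject H0

H0: μ = 1117; H1: μ > 1117 (one-sample t-test, right-tailed).
t = (x̄ − μ₀)/(s/√n) = (1158 − 1117)/(82.03/√30) = 2.738
df = n − 1 = 29
p-value = P(T ≥ 2.738) ≈ 0.005
Since p ≈ 0.005 < α = 0.1, reject H0; the evidence is statistically significant.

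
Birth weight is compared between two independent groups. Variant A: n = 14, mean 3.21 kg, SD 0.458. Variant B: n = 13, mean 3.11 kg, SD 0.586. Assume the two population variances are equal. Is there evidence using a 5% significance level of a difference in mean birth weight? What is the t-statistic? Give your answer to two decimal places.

0.50

Let group 1 = variant A, group 2 = variant B. H0: μ_1 = μ_2; H1: μ_1 ≠ μ_2 (two-sample pooled-variance t-test, two-sided).
s_p² = [(14−1)·0.458² + (13−1)·0.586²]/(14+13−2) = 0.273907
t = (3.21 − 3.11)/√[0.273907·(1/14 + 1/13)] = 0.50
df = n₁ + n₂ − 2 = 25
Two-sided p-value ≈ 0.6242
Since p ≈ 0.6242 > α = 0.05, fail to reject H0; the data do not provide sufficient evidence against H0.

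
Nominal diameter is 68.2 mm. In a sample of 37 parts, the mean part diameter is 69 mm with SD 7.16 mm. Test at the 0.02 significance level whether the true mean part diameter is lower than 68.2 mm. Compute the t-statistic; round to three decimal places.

0.680

H0: μ = 68.2; H1: μ < 68.2 (one-sample t-test, left-tailed).
t = (x̄ − μ₀)/(s/√n) = (69 − 68.2)/(7.16/√37) = 0.680
df = n − 1 = 36
p-value = P(T ≤ 0.680) ≈ 0.7495
Since p ≈ 0.7495 > α = 0.02, fail to reject H0; the data do not provide sufficient evidence against H0.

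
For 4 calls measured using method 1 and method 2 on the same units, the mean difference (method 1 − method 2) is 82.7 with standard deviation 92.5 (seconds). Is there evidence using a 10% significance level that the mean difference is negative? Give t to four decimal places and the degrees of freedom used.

t = 1.7881, df = 3

H0: μ_d = 0; H1: μ_d < 0 (paired t-test on the differences, left-tailed).
t = d̄/(s_d/√n) = 82.7/(92.5/√4) = 1.7881
df = n − 1 = 3
p-value = P(T ≤ 1.7881) ≈ 0.9141
Since p ≈ 0.9141 > α = 0.1, fail to reject H0; the data do not provide sufficient evidence against H0.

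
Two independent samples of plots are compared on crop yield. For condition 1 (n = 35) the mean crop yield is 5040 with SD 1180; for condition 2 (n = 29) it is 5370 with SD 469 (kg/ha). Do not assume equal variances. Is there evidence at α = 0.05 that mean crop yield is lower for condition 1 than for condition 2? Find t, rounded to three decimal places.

Let group 1 = condition 1, group 2 = condition 2. H0: μ_1 = μ_2; H1: μ_1 < μ_2 (Welch's two-sample t-test, left-tailed).
t = (x̄_1 − x̄_2)/√(s_1²/n_1 + s_2²/n_2) = (5040 − 5370)/√(1180²/35 + 469²/29) = -1.516
Welch–Satterthwaite df ≈ 46.16
p-value = P(T ≤ -1.516) ≈ 0.0681
Since p ≈ 0.0681 > α = 0.05, fail to reject H0; the evidence is not statistically significant.

-1.516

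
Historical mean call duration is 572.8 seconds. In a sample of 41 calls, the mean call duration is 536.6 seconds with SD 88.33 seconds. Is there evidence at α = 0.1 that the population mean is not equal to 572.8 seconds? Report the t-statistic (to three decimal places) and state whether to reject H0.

H0: μ = 572.8; H1: μ ≠ 572.8 (one-sample t-test, two-sided).
t = (x̄ − μ₀)/(s/√n) = (536.6 − 572.8)/(88.33/√41) = -2.624
df = n − 1 = 40
Two-sided p-value ≈ 0.0122
Since p ≈ 0.0122 < α = 0.1, reject H0; the evidence is statistically significant.

t = -2.624; reject H0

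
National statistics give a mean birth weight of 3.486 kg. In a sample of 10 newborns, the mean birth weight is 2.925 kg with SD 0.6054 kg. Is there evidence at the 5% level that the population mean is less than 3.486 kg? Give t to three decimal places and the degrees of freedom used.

H0: μ = 3.486; H1: μ < 3.486 (one-sample t-test, left-tailed).
t = (x̄ − μ₀)/(s/√n) = (2.925 − 3.486)/(0.6054/√10) = -2.930
df = n − 1 = 9
p-value = P(T ≤ -2.930) ≈ 0.008
Since p ≈ 0.008 < α = 0.05, reject H0; the evidence is statistically significant.

t = -2.930, df = 9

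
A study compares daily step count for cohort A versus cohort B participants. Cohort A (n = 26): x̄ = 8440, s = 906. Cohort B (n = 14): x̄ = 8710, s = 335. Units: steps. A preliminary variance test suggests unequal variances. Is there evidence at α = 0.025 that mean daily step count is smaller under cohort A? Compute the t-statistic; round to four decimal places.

-1.3570

Let group 1 = cohort A, group 2 = cohort B. H0: μ_1 = μ_2; H1: μ_1 < μ_2 (Welch's two-sample t-test, left-tailed).
t = (x̄_1 − x̄_2)/√(s_1²/n_1 + s_2²/n_2) = (8440 − 8710)/√(906²/26 + 335²/14) = -1.3570
Welch–Satterthwaite df ≈ 34.97
p-value = P(T ≤ -1.3570) ≈ 0.0917
Since p ≈ 0.0917 > α = 0.025, fail to reject H0; the evidence is not statistically significant.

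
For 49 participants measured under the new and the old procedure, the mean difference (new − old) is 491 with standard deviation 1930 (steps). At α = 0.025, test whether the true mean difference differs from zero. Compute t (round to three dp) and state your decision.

t = 1.781; fail to reject H0

H0: μ_d = 0; H1: μ_d ≠ 0 (paired t-test on the differences, two-sided).
t = d̄/(s_d/√n) = 491/(1930/√49) = 1.781
df = n − 1 = 48
Two-sided p-value ≈ 0.081
Since p ≈ 0.081 > α = 0.025, fail to reject H0; the data do not provide sufficient evidence against H0.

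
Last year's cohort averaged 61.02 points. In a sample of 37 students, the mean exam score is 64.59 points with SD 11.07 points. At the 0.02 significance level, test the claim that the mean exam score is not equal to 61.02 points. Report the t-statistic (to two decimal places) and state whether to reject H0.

H0: μ = 61.02; H1: μ ≠ 61.02 (one-sample t-test, two-sided).
t = (x̄ − μ₀)/(s/√n) = (64.59 − 61.02)/(11.07/√37) = 1.96
df = n − 1 = 36
Two-sided p-value ≈ 0.0576
Since p ≈ 0.0576 > α = 0.02, fail to reject H0; the evidence is not statistically significant.

t = 1.96; fail to reject H0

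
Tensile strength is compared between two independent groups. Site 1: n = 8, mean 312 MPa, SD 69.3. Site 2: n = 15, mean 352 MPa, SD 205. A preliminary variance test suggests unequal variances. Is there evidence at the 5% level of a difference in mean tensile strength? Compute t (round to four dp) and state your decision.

Let group 1 = site 1, group 2 = site 2. H0: μ_1 = μ_2; H1: μ_1 ≠ μ_2 (Welch's two-sample t-test, two-sided).
t = (x̄_1 − x̄_2)/√(s_1²/n_1 + s_2²/n_2) = (312 − 352)/√(69.3²/8 + 205²/15) = -0.6858
Welch–Satterthwaite df ≈ 18.91
Two-sided p-value ≈ 0.5012
Since p ≈ 0.5012 > α = 0.05, fail to reject H0; the data do not provide sufficient evidence against H0.

t = -0.6858; fail to reject H0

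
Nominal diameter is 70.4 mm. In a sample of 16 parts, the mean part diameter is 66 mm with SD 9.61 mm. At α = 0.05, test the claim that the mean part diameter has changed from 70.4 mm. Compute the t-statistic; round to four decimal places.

H0: μ = 70.4; H1: μ ≠ 70.4 (one-sample t-test, two-sided).
t = (x̄ − μ₀)/(s/√n) = (66 − 70.4)/(9.61/√16) = -1.8314
df = n − 1 = 15
Two-sided p-value ≈ 0.0870
Since p ≈ 0.0870 > α = 0.05, fail to reject H0; the evidence is not statistically significant.

-1.8314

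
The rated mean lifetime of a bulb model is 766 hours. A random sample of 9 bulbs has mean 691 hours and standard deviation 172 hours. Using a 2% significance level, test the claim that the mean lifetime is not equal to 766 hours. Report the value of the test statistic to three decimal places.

-1.308

H0: μ = 766; H1: μ ≠ 766 (one-sample t-test, two-sided).
t = (x̄ − μ₀)/(s/√n) = (691 − 766)/(172/√9) = -1.308
df = n − 1 = 8
Two-sided p-value ≈ 0.2272
Since p ≈ 0.2272 > α = 0.02, fail to reject H0; the evidence is not statistically significant.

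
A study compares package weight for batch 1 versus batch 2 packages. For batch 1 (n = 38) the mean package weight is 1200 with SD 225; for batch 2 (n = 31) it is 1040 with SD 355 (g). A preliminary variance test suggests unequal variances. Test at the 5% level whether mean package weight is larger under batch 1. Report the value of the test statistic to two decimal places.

Let group 1 = batch 1, group 2 = batch 2. H0: μ_1 = μ_2; H1: μ_1 > μ_2 (Welch's two-sample t-test, right-tailed).
t = (x̄_1 − x̄_2)/√(s_1²/n_1 + s_2²/n_2) = (1200 − 1040)/√(225²/38 + 355²/31) = 2.18
Welch–Satterthwaite df ≈ 48.65
p-value = P(T ≥ 2.18) ≈ 0.0171
Since p ≈ 0.0171 < α = 0.05, reject H0; the data support H1.

2.18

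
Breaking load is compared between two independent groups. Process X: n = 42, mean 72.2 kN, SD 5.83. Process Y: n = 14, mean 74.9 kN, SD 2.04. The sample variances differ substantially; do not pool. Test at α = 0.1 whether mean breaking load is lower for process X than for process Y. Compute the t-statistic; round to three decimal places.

-2.567

Let group 1 = process X, group 2 = process Y. H0: μ_1 = μ_2; H1: μ_1 < μ_2 (Welch's two-sample t-test, left-tailed).
t = (x̄_1 − x̄_2)/√(s_1²/n_1 + s_2²/n_2) = (72.2 − 74.9)/√(5.83²/42 + 2.04²/14) = -2.567
Welch–Satterthwaite df ≈ 53.77
p-value = P(T ≤ -2.567) ≈ 0.0065
Since p ≈ 0.0065 < α = 0.1, reject H0; the data support H1.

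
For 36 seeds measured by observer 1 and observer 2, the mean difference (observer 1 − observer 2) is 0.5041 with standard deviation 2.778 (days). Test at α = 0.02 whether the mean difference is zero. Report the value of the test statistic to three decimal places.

H0: μ_d = 0; H1: μ_d ≠ 0 (paired t-test on the differences, two-sided).
t = d̄/(s_d/√n) = 0.5041/(2.778/√36) = 1.089
df = n − 1 = 35
Two-sided p-value ≈ 0.284
Since p ≈ 0.284 > α = 0.02, fail to reject H0; the evidence is not statistically significant.

1.089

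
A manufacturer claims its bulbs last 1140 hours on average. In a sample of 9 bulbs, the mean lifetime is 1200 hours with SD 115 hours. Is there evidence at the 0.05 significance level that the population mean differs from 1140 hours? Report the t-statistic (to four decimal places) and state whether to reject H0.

t = 1.5652; fail to reject H0

H0: μ = 1140; H1: μ ≠ 1140 (one-sample t-test, two-sided).
t = (x̄ − μ₀)/(s/√n) = (1200 − 1140)/(115/√9) = 1.5652
df = n − 1 = 8
Two-sided p-value ≈ 0.1562
Since p ≈ 0.1562 > α = 0.05, fail to reject H0; the evidence is not statistically significant.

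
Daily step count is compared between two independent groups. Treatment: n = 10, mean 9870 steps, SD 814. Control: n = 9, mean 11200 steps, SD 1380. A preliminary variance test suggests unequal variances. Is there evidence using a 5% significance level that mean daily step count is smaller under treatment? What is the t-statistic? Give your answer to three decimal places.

-2.523

Let group 1 = treatment, group 2 = control. H0: μ_1 = μ_2; H1: μ_1 < μ_2 (Welch's two-sample t-test, left-tailed).
t = (x̄_1 − x̄_2)/√(s_1²/n_1 + s_2²/n_2) = (9870 − 11200)/√(814²/10 + 1380²/9) = -2.523
Welch–Satterthwaite df ≈ 12.69
p-value = P(T ≤ -2.523) ≈ 0.0129
Since p ≈ 0.0129 < α = 0.05, reject H0; the evidence is statistically significant.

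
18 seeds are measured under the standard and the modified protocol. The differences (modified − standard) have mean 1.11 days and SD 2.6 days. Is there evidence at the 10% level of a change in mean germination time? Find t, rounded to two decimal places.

H0: μ_d = 0; H1: μ_d ≠ 0 (paired t-test on the differences, two-sided).
t = d̄/(s_d/√n) = 1.11/(2.6/√18) = 1.81
df = n − 1 = 17
Two-sided p-value ≈ 0.088
Since p ≈ 0.088 < α = 0.1, reject H0; the data support H1.

1.81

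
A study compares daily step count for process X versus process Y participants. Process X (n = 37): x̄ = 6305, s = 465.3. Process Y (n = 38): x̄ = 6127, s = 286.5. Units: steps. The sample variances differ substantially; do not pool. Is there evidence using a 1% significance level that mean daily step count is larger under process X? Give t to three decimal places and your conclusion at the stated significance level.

t = 1.989; fail to reject H0

Let group 1 = process X, group 2 = process Y. H0: μ_1 = μ_2; H1: μ_1 > μ_2 (Welch's two-sample t-test, right-tailed).
t = (x̄_1 − x̄_2)/√(s_1²/n_1 + s_2²/n_2) = (6305 − 6127)/√(465.3²/37 + 286.5²/38) = 1.989
Welch–Satterthwaite df ≈ 59.58
p-value = P(T ≥ 1.989) ≈ 0.026
Since p ≈ 0.026 > α = 0.01, fail to reject H0; the data do not provide sufficient evidence against H0.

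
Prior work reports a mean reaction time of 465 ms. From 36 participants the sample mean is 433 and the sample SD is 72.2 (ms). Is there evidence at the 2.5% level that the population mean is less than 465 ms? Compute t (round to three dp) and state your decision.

t = -2.659; reject H0

H0: μ = 465; H1: μ < 465 (one-sample t-test, left-tailed).
t = (x̄ − μ₀)/(s/√n) = (433 − 465)/(72.2/√36) = -2.659
df = n − 1 = 35
p-value = P(T ≤ -2.659) ≈ 0.0059
Since p ≈ 0.0059 < α = 0.025, reject H0; the evidence is statistically significant.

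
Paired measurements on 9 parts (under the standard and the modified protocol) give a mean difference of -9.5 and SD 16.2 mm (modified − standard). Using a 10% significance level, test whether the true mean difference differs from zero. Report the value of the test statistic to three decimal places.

-1.759

H0: μ_d = 0; H1: μ_d ≠ 0 (paired t-test on the differences, two-sided).
t = d̄/(s_d/√n) = -9.5/(16.2/√9) = -1.759
df = n − 1 = 8
Two-sided p-value ≈ 0.117
Since p ≈ 0.117 > α = 0.1, fail to reject H0; the data do not provide sufficient evidence against H0.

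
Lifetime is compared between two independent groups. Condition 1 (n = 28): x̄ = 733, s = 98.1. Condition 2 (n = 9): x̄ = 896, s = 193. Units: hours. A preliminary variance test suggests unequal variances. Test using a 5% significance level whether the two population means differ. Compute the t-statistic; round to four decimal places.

-2.4346

Let group 1 = condition 1, group 2 = condition 2. H0: μ_1 = μ_2; H1: μ_1 ≠ μ_2 (Welch's two-sample t-test, two-sided).
t = (x̄_1 − x̄_2)/√(s_1²/n_1 + s_2²/n_2) = (733 − 896)/√(98.1²/28 + 193²/9) = -2.4346
Welch–Satterthwaite df ≈ 9.36
Two-sided p-value ≈ 0.037
Since p ≈ 0.037 < α = 0.05, reject H0; the evidence is statistically significant.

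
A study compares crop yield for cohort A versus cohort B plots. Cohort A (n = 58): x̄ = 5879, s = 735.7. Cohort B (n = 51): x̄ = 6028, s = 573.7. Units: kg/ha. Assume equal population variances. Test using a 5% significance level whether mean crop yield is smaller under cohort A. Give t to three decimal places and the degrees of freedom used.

t = -1.167, df = 107

Let group 1 = cohort A, group 2 = cohort B. H0: μ_1 = μ_2; H1: μ_1 < μ_2 (two-sample pooled-variance t-test, left-tailed).
s_p² = [(58−1)·735.7² + (51−1)·573.7²]/(58+51−2) = 442132
t = (5879 − 6028)/√[442132·(1/58 + 1/51)] = -1.167
df = n₁ + n₂ − 2 = 107
p-value = P(T ≤ -1.167) ≈ 0.1228
Since p ≈ 0.1228 > α = 0.05, fail to reject H0; the data do not provide sufficient evidence against H0.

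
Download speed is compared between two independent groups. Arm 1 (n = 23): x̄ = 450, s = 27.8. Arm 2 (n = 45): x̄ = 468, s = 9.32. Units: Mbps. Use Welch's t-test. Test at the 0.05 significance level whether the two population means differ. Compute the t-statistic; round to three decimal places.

Let group 1 = arm 1, group 2 = arm 2. H0: μ_1 = μ_2; H1: μ_1 ≠ μ_2 (Welch's two-sample t-test, two-sided).
t = (x̄_1 − x̄_2)/√(s_1²/n_1 + s_2²/n_2) = (450 − 468)/√(27.8²/23 + 9.32²/45) = -3.020
Welch–Satterthwaite df ≈ 24.56
Two-sided p-value ≈ 0.006
Since p ≈ 0.006 < α = 0.05, reject H0; the evidence is statistically significant.

-3.020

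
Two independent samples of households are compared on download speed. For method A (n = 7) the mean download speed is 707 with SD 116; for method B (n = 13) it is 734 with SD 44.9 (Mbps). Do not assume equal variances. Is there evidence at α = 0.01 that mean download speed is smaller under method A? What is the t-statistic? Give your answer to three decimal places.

-0.592

Let group 1 = method A, group 2 = method B. H0: μ_1 = μ_2; H1: μ_1 < μ_2 (Welch's two-sample t-test, left-tailed).
t = (x̄_1 − x̄_2)/√(s_1²/n_1 + s_2²/n_2) = (707 − 734)/√(116²/7 + 44.9²/13) = -0.592
Welch–Satterthwaite df ≈ 6.98
p-value = P(T ≤ -0.592) ≈ 0.286
Since p ≈ 0.286 > α = 0.01, fail to reject H0; the evidence is not statistically significant.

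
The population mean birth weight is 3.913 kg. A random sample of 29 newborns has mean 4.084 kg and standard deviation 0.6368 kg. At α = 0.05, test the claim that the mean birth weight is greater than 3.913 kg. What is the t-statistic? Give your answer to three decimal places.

1.446

H0: μ = 3.913; H1: μ > 3.913 (one-sample t-test, right-tailed).
t = (x̄ − μ₀)/(s/√n) = (4.084 − 3.913)/(0.6368/√29) = 1.446
df = n − 1 = 28
p-value = P(T ≥ 1.446) ≈ 0.080
Since p ≈ 0.080 > α = 0.05, fail to reject H0; the data do not provide sufficient evidence against H0.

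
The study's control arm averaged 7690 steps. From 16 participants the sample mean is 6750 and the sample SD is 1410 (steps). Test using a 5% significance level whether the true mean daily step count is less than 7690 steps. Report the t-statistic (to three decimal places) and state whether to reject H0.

t = -2.667; reject H0

H0: μ = 7690; H1: μ < 7690 (one-sample t-test, left-tailed).
t = (x̄ − μ₀)/(s/√n) = (6750 − 7690)/(1410/√16) = -2.667
df = n − 1 = 15
p-value = P(T ≤ -2.667) ≈ 0.009
Since p ≈ 0.009 < α = 0.05, reject H0; the evidence is statistically significant.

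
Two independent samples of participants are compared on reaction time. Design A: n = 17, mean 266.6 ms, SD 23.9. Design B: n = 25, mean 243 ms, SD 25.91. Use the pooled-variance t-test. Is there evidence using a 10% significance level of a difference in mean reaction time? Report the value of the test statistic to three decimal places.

Let group 1 = design A, group 2 = design B. H0: μ_1 = μ_2; H1: μ_1 ≠ μ_2 (two-sample pooled-variance t-test, two-sided).
s_p² = [(17−1)·23.9² + (25−1)·25.91²]/(17+25−2) = 631.281
t = (266.6 − 243)/√[631.281·(1/17 + 1/25)] = 2.988
df = n₁ + n₂ − 2 = 40
Two-sided p-value ≈ 0.0048
Since p ≈ 0.0048 < α = 0.1, reject H0; the evidence is statistically significant.

2.988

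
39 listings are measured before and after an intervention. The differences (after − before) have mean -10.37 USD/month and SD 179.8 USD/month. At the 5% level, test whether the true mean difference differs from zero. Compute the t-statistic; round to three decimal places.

-0.360

H0: μ_d = 0; H1: μ_d ≠ 0 (paired t-test on the differences, two-sided).
t = d̄/(s_d/√n) = -10.37/(179.8/√39) = -0.360
df = n − 1 = 38
Two-sided p-value ≈ 0.721
Since p ≈ 0.721 > α = 0.05, fail to reject H0; the data do not provide sufficient evidence against H0.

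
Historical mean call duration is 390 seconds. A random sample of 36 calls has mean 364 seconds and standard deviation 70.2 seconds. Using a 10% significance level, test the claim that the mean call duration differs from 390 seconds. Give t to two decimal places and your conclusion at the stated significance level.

t = -2.22; reject H0

H0: μ = 390; H1: μ ≠ 390 (one-sample t-test, two-sided).
t = (x̄ − μ₀)/(s/√n) = (364 − 390)/(70.2/√36) = -2.22
df = n − 1 = 35
Two-sided p-value ≈ 0.033
Since p ≈ 0.033 < α = 0.1, reject H0; the evidence is statistically significant.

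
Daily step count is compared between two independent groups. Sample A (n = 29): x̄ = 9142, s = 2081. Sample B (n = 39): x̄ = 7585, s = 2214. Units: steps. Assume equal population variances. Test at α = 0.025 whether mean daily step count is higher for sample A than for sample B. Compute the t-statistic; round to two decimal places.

2.94

Let group 1 = sample A, group 2 = sample B. H0: μ_1 = μ_2; H1: μ_1 > μ_2 (two-sample pooled-variance t-test, right-tailed).
s_p² = [(29−1)·2081² + (39−1)·2214²]/(29+39−2) = 4659450
t = (9142 − 7585)/√[4659450·(1/29 + 1/39)] = 2.94
df = n₁ + n₂ − 2 = 66
p-value = P(T ≥ 2.94) ≈ 0.0022
Since p ≈ 0.0022 < α = 0.025, reject H0; the data support H1.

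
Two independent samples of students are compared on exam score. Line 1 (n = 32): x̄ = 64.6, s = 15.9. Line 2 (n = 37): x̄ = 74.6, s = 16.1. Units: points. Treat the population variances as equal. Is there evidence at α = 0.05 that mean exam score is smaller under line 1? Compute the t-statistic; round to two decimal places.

Let group 1 = line 1, group 2 = line 2. H0: μ_1 = μ_2; H1: μ_1 < μ_2 (two-sample pooled-variance t-test, left-tailed).
s_p² = [(32−1)·15.9² + (37−1)·16.1²]/(32+37−2) = 256.249
t = (64.6 − 74.6)/√[256.249·(1/32 + 1/37)] = -2.59
df = n₁ + n₂ − 2 = 67
p-value = P(T ≤ -2.59) ≈ 0.006
Since p ≈ 0.006 < α = 0.05, reject H0; the evidence is statistically significant.

-2.59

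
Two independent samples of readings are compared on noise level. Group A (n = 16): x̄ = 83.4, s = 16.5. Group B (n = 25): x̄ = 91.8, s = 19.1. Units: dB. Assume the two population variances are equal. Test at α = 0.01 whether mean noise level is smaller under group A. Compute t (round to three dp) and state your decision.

t = -1.446; fail to reject H0

Let group 1 = group A, group 2 = group B. H0: μ_1 = μ_2; H1: μ_1 < μ_2 (two-sample pooled-variance t-test, left-tailed).
s_p² = [(16−1)·16.5² + (25−1)·19.1²]/(16+25−2) = 329.21
t = (83.4 − 91.8)/√[329.21·(1/16 + 1/25)] = -1.446
df = n₁ + n₂ − 2 = 39
p-value = P(T ≤ -1.446) ≈ 0.078
Since p ≈ 0.078 > α = 0.01, fail to reject H0; the data do not provide sufficient evidence against H0.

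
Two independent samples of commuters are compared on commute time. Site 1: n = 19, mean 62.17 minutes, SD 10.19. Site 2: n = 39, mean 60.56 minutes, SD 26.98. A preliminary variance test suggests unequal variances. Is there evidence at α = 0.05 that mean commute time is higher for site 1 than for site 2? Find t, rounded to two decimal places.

0.33

Let group 1 = site 1, group 2 = site 2. H0: μ_1 = μ_2; H1: μ_1 > μ_2 (Welch's two-sample t-test, right-tailed).
t = (x̄_1 − x̄_2)/√(s_1²/n_1 + s_2²/n_2) = (62.17 − 60.56)/√(10.19²/19 + 26.98²/39) = 0.33
Welch–Satterthwaite df ≈ 53.78
p-value = P(T ≥ 0.33) ≈ 0.3722
Since p ≈ 0.3722 > α = 0.05, fail to reject H0; the evidence is not statistically significant.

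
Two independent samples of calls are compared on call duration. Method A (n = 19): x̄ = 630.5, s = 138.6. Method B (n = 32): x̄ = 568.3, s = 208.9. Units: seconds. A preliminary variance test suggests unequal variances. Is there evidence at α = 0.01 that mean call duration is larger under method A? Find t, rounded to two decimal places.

1.28

Let group 1 = method A, group 2 = method B. H0: μ_1 = μ_2; H1: μ_1 > μ_2 (Welch's two-sample t-test, right-tailed).
t = (x̄_1 − x̄_2)/√(s_1²/n_1 + s_2²/n_2) = (630.5 − 568.3)/√(138.6²/19 + 208.9²/32) = 1.28
Welch–Satterthwaite df ≈ 48.29
p-value = P(T ≥ 1.28) ≈ 0.1040
Since p ≈ 0.1040 > α = 0.01, fail to reject H0; the evidence is not statistically significant.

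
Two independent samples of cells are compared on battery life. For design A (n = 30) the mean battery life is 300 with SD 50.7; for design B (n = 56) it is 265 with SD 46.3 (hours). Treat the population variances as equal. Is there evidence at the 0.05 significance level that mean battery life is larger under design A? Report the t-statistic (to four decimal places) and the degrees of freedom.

Let group 1 = design A, group 2 = design B. H0: μ_1 = μ_2; H1: μ_1 > μ_2 (two-sample pooled-variance t-test, right-tailed).
s_p² = [(30−1)·50.7² + (56−1)·46.3²]/(30+56−2) = 2291.04
t = (300 − 265)/√[2291.04·(1/30 + 1/56)] = 3.2319
df = n₁ + n₂ − 2 = 84
p-value = P(T ≥ 3.2319) ≈ 0.0009
Since p ≈ 0.0009 < α = 0.05, reject H0; the evidence is statistically significant.

t = 3.2319, df = 84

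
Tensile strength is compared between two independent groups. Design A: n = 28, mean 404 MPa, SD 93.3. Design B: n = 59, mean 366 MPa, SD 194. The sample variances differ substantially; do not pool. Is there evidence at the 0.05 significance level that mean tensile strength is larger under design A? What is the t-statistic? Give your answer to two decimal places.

Let group 1 = design A, group 2 = design B. H0: μ_1 = μ_2; H1: μ_1 > μ_2 (Welch's two-sample t-test, right-tailed).
t = (x̄_1 − x̄_2)/√(s_1²/n_1 + s_2²/n_2) = (404 − 366)/√(93.3²/28 + 194²/59) = 1.23
Welch–Satterthwaite df ≈ 84.96
p-value = P(T ≥ 1.23) ≈ 0.1104
Since p ≈ 0.1104 > α = 0.05, fail to reject H0; the data do not provide sufficient evidence against H0.

1.23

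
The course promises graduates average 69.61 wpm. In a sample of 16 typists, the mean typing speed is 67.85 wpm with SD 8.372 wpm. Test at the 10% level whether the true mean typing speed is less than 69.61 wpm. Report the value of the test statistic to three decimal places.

-0.841

H0: μ = 69.61; H1: μ < 69.61 (one-sample t-test, left-tailed).
t = (x̄ − μ₀)/(s/√n) = (67.85 − 69.61)/(8.372/√16) = -0.841
df = n − 1 = 15
p-value = P(T ≤ -0.841) ≈ 0.2068
Since p ≈ 0.2068 > α = 0.1, fail to reject H0; the data do not provide sufficient evidence against H0.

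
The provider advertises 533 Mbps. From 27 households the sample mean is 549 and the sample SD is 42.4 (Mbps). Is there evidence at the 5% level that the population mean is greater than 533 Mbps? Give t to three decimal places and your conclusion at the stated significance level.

H0: μ = 533; H1: μ > 533 (one-sample t-test, right-tailed).
t = (x̄ − μ₀)/(s/√n) = (549 − 533)/(42.4/√27) = 1.961
df = n − 1 = 26
p-value = P(T ≥ 1.961) ≈ 0.030
Since p ≈ 0.030 < α = 0.05, reject H0; the data support H1.

t = 1.961; reject H0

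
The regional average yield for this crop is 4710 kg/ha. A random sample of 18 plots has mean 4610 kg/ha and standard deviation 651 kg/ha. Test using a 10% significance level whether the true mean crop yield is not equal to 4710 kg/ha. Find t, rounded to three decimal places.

-0.652

H0: μ = 4710; H1: μ ≠ 4710 (one-sample t-test, two-sided).
t = (x̄ − μ₀)/(s/√n) = (4610 − 4710)/(651/√18) = -0.652
df = n − 1 = 17
Two-sided p-value ≈ 0.523
Since p ≈ 0.523 > α = 0.1, fail to reject H0; the evidence is not statistically significant.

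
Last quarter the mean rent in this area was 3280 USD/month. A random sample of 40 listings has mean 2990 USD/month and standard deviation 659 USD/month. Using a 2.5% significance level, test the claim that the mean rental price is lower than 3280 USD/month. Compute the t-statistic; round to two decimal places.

H0: μ = 3280; H1: μ < 3280 (one-sample t-test, left-tailed).
t = (x̄ − μ₀)/(s/√n) = (2990 − 3280)/(659/√40) = -2.78
df = n − 1 = 39
p-value = P(T ≤ -2.78) ≈ 0.0041
Since p ≈ 0.0041 < α = 0.025, reject H0; the evidence is statistically significant.

-2.78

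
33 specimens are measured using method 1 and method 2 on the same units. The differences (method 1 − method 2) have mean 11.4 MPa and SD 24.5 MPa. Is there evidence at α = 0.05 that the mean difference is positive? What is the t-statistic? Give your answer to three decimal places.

H0: μ_d = 0; H1: μ_d > 0 (paired t-test on the differences, right-tailed).
t = d̄/(s_d/√n) = 11.4/(24.5/√33) = 2.673
df = n − 1 = 32
p-value = P(T ≥ 2.673) ≈ 0.006
Since p ≈ 0.006 < α = 0.05, reject H0; the evidence is statistically significant.

2.673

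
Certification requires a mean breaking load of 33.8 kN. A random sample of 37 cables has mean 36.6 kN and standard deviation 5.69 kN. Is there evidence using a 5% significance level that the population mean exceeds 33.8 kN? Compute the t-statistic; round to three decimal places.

H0: μ = 33.8; H1: μ > 33.8 (one-sample t-test, right-tailed).
t = (x̄ − μ₀)/(s/√n) = (36.6 − 33.8)/(5.69/√37) = 2.993
df = n − 1 = 36
p-value = P(T ≥ 2.993) ≈ 0.0025
Since p ≈ 0.0025 < α = 0.05, reject H0; the evidence is statistically significant.

2.993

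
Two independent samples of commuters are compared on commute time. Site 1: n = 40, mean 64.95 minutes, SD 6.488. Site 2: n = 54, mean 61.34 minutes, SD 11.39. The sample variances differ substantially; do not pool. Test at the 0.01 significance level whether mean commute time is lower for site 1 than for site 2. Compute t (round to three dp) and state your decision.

Let group 1 = site 1, group 2 = site 2. H0: μ_1 = μ_2; H1: μ_1 < μ_2 (Welch's two-sample t-test, left-tailed).
t = (x̄_1 − x̄_2)/√(s_1²/n_1 + s_2²/n_2) = (64.95 − 61.34)/√(6.488²/40 + 11.39²/54) = 1.942
Welch–Satterthwaite df ≈ 86.93
p-value = P(T ≤ 1.942) ≈ 0.972
Since p ≈ 0.972 > α = 0.01, fail to reject H0; the evidence is not statistically significant.

t = 1.942; fail to reject H0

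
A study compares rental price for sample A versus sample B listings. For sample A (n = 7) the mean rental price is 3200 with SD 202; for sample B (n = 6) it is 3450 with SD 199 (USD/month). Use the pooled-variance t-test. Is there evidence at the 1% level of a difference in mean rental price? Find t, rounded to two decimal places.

-2.24

Let group 1 = sample A, group 2 = sample B. H0: μ_1 = μ_2; H1: μ_1 ≠ μ_2 (two-sample pooled-variance t-test, two-sided).
s_p² = [(7−1)·202² + (6−1)·199²]/(7+6−2) = 40257.2
t = (3200 − 3450)/√[40257.2·(1/7 + 1/6)] = -2.24
df = n₁ + n₂ − 2 = 11
Two-sided p-value ≈ 0.0467
Since p ≈ 0.0467 > α = 0.01, fail to reject H0; the data do not provide sufficient evidence against H0.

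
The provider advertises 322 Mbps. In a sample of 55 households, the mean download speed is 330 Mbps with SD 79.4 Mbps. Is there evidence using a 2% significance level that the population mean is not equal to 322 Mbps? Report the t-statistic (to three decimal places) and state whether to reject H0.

H0: μ = 322; H1: μ ≠ 322 (one-sample t-test, two-sided).
t = (x̄ − μ₀)/(s/√n) = (330 − 322)/(79.4/√55) = 0.747
df = n − 1 = 54
Two-sided p-value ≈ 0.4582
Since p ≈ 0.4582 > α = 0.02, fail to reject H0; the data do not provide sufficient evidence against H0.

t = 0.747; fail to reject H0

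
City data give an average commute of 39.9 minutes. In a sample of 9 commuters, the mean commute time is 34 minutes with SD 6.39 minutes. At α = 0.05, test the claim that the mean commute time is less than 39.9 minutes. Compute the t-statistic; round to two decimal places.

H0: μ = 39.9; H1: μ < 39.9 (one-sample t-test, left-tailed).
t = (x̄ − μ₀)/(s/√n) = (34 − 39.9)/(6.39/√9) = -2.77
df = n − 1 = 8
p-value = P(T ≤ -2.77) ≈ 0.0121
Since p ≈ 0.0121 < α = 0.05, reject H0; the data support H1.

-2.77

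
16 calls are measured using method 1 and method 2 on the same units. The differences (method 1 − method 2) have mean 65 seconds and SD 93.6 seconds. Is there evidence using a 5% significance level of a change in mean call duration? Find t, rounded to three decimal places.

H0: μ_d = 0; H1: μ_d ≠ 0 (paired t-test on the differences, two-sided).
t = d̄/(s_d/√n) = 65/(93.6/√16) = 2.778
df = n − 1 = 15
Two-sided p-value ≈ 0.014
Since p ≈ 0.014 < α = 0.05, reject H0; the evidence is statistically significant.

2.778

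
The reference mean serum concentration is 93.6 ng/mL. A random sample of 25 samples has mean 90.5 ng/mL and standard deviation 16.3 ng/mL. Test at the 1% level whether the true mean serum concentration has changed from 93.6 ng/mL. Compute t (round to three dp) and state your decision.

t = -0.951; fail to reject H0

H0: μ = 93.6; H1: μ ≠ 93.6 (one-sample t-test, two-sided).
t = (x̄ − μ₀)/(s/√n) = (90.5 − 93.6)/(16.3/√25) = -0.951
df = n − 1 = 24
Two-sided p-value ≈ 0.351
Since p ≈ 0.351 > α = 0.01, fail to reject H0; the evidence is not statistically significant.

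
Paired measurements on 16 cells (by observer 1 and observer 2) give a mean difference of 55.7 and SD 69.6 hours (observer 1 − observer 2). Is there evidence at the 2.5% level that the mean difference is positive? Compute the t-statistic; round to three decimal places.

3.201

H0: μ_d = 0; H1: μ_d > 0 (paired t-test on the differences, right-tailed).
t = d̄/(s_d/√n) = 55.7/(69.6/√16) = 3.201
df = n − 1 = 15
p-value = P(T ≥ 3.201) ≈ 0.003
Since p ≈ 0.003 < α = 0.025, reject H0; the evidence is statistically significant.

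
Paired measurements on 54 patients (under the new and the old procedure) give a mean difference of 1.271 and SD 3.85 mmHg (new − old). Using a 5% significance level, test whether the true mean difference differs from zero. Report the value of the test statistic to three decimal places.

H0: μ_d = 0; H1: μ_d ≠ 0 (paired t-test on the differences, two-sided).
t = d̄/(s_d/√n) = 1.271/(3.85/√54) = 2.426
df = n − 1 = 53
Two-sided p-value ≈ 0.0187
Since p ≈ 0.0187 < α = 0.05, reject H0; the evidence is statistically significant.

2.426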